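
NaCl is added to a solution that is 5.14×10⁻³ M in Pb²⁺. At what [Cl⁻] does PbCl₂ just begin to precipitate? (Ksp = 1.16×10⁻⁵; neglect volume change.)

4.75×10⁻² M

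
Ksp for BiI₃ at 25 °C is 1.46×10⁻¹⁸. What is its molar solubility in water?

BiI₃(s) ⇌ Bi³⁺(aq) + 3 I⁻(aq)
Let s be the molar solubility. Then [Bi³⁺] = s and [I⁻] = 3s.
Ksp = [Bi³⁺][I⁻]^3 = s · (3s)^3 = 27s^4
27s^4 = 1.46×10⁻¹⁸  ⇒  s^4 = 5.41×10⁻²⁰
s = 1.52×10⁻⁵ mol/L

1.52×10⁻⁵ M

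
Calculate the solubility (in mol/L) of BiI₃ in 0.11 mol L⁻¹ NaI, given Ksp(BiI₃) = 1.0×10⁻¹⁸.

7.5×10⁻¹⁶ M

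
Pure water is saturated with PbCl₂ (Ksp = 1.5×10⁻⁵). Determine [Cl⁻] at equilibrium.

3.1×10⁻² M

PbCl₂(s) ⇌ Pb²⁺(aq) + 2 Cl⁻(aq)
Let s be the molar solubility. Then [Pb²⁺] = s and [Cl⁻] = 2s.
Ksp = [Pb²⁺][Cl⁻]^2 = s · (2s)^2 = 4s^3 = 1.5×10⁻⁵
s = 1.6×10⁻² M
[Cl⁻] = 2s = 3.1×10⁻² M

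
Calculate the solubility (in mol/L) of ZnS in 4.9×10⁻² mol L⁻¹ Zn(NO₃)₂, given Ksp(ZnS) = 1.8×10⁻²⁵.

ZnS(s) ⇌ Zn²⁺(aq) + S²⁻(aq)
The solution already contains Zn²⁺ at 4.9×10⁻² mol L⁻¹. Let s be the molar solubility of ZnS.
[Zn²⁺] ≈ 4.9×10⁻² mol L⁻¹ (common ion dominates); [S²⁻] = s.
Ksp = [Zn²⁺][S²⁻] = (4.9×10⁻²)s
s = 1.8×10⁻²⁵ / (4.9×10⁻²) = 3.7×10⁻²⁴
s = 3.7×10⁻²⁴ mol L⁻¹

3.7×10⁻²⁴ M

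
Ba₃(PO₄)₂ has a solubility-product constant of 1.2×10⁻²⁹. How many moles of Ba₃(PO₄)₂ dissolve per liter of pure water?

6.4×10⁻⁷ M

Ba₃(PO₄)₂(s) ⇌ 3 Ba²⁺(aq) + 2 PO₄³⁻(aq)
If s mol/L of Ba₃(PO₄)₂ dissolves, [Ba²⁺] = 3s and [PO₄³⁻] = 2s.
Ksp = [Ba²⁺]^3[PO₄³⁻]^2 = (3s)^3 · (2s)^2 = 108s^5
108s^5 = 1.2×10⁻²⁹  ⇒  s^5 = 1.1×10⁻³¹
Taking the 5th root, s = 6.4×10⁻⁷ mol L⁻¹.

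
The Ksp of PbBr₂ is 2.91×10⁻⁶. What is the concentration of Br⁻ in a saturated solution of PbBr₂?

1.80×10⁻² M

PbBr₂(s) ⇌ Pb²⁺(aq) + 2 Br⁻(aq)
For each mole of PbBr₂ that dissolves per liter, [Pb²⁺] = s and [Br⁻] = 2s; let s denote this solubility.
Ksp = [Pb²⁺][Br⁻]^2 = s · (2s)^2 = 4s^3 = 2.91×10⁻⁶
s = 8.99×10⁻³ M
[Br⁻] = 2s = 1.80×10⁻² M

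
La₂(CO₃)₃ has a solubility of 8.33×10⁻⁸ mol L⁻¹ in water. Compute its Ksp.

La₂(CO₃)₃(s) ⇌ 2 La³⁺(aq) + 3 CO₃²⁻(aq)
For each mole of La₂(CO₃)₃ that dissolves per liter, [La³⁺] = 2s and [CO₃²⁻] = 3s; let s denote this solubility.
Ksp = [La³⁺]^2[CO₃²⁻]^3 = (2s)^2 · (3s)^3 = 108s^5
Ksp = 108 × (8.33×10⁻⁸)^5 = 4.33×10⁻³⁴

Ksp = 4.33×10⁻³⁴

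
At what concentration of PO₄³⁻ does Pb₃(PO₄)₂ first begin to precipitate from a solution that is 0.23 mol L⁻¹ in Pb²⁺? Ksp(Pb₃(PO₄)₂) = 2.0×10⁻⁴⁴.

1.3×10⁻²¹ M

The threshold for precipitation is Q = Ksp.
Pb₃(PO₄)₂(s) ⇌ 3 Pb²⁺(aq) + 2 PO₄³⁻(aq)
Ksp = [Pb²⁺]^3[PO₄³⁻]^2 = [PO₄³⁻]^2(0.23)^3
[PO₄³⁻]^2 = 2.0×10⁻⁴⁴ / (0.23)^3 = 1.6×10⁻⁴²
[PO₄³⁻] = 1.3×10⁻²¹ mol L⁻¹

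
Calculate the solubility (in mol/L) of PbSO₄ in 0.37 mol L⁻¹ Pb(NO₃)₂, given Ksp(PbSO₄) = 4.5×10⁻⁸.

PbSO₄(s) ⇌ Pb²⁺(aq) + SO₄²⁻(aq)
Pb²⁺ is already present at 0.37 mol L⁻¹. If s mol/L of PbSO₄ dissolves, [SO₄²⁻] = s while [Pb²⁺] ≈ 0.37 mol L⁻¹.
Ksp = [Pb²⁺][SO₄²⁻] = (0.37)s
s = 4.5×10⁻⁸ / (0.37) = 1.2×10⁻⁷
s = 1.2×10⁻⁷ mol L⁻¹

1.2×10⁻⁷ M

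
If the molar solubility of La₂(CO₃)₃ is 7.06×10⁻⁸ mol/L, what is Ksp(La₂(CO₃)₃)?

Ksp = 1.89×10⁻³⁴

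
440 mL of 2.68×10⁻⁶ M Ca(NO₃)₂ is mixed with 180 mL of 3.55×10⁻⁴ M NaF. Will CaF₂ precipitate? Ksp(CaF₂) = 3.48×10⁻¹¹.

The combined volume is 620 mL.
[Ca²⁺] = (2.68×10⁻⁶)(440)/620 = 1.90×10⁻⁶ M
[F⁻] = (3.55×10⁻⁴)(180)/620 = 1.03×10⁻⁴ M
Q = [Ca²⁺][F⁻]^2 = 2.02×10⁻¹⁴
Q < Ksp (2.02×10⁻¹⁴ vs 3.48×10⁻¹¹); the solution remains unsaturated and no precipitate forms.

No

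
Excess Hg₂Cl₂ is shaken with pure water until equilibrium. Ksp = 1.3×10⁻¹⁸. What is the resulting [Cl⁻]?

Hg₂Cl₂(s) ⇌ Hg₂²⁺(aq) + 2 Cl⁻(aq)
For each mole of Hg₂Cl₂ that dissolves per liter, [Hg₂²⁺] = s and [Cl⁻] = 2s; let s denote this solubility.
Ksp = [Hg₂²⁺][Cl⁻]^2 = s · (2s)^2 = 4s^3 = 1.3×10⁻¹⁸
s = 6.9×10⁻⁷ M
[Cl⁻] = 2s = 1.4×10⁻⁶ M

1.4×10⁻⁶ M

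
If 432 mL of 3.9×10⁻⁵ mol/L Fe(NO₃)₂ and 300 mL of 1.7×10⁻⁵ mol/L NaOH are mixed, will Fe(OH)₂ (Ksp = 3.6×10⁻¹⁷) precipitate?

Yes

The combined volume is 732 mL.
[Fe²⁺] = (3.9×10⁻⁵)(432)/732 = 2.3×10⁻⁵ mol/L
[OH⁻] = (1.7×10⁻⁵)(300)/732 = 7.0×10⁻⁶ mol/L
Q = [Fe²⁺][OH⁻]^2 = 1.1×10⁻¹⁵
Q = 1.1×10⁻¹⁵ > Ksp = 3.6×10⁻¹⁷, so the solution is supersaturated and Fe(OH)₂ precipitates.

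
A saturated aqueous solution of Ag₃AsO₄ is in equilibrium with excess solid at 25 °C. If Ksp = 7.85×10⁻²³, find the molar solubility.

1.31×10⁻⁶ M

Ag₃AsO₄(s) ⇌ 3 Ag⁺(aq) + AsO₄³⁻(aq)
Call the molar solubility s, so that [Ag⁺] = 3s and [AsO₄³⁻] = s.
Ksp = [Ag⁺]^3[AsO₄³⁻] = (3s)^3 · s = 27s^4
27s^4 = 7.85×10⁻²³  ⇒  s^4 = 2.91×10⁻²⁴
Taking the 4th root, s = 1.31×10⁻⁶ mol L⁻¹.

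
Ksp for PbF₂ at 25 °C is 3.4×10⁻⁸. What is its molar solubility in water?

PbF₂(s) ⇌ Pb²⁺(aq) + 2 F⁻(aq)
If s mol/L of PbF₂ dissolves, [Pb²⁺] = s and [F⁻] = 2s.
Ksp = [Pb²⁺][F⁻]^2 = s · (2s)^2 = 4s^3
4s^3 = 3.4×10⁻⁸  ⇒  s^3 = 8.5×10⁻⁹
Taking the 3rd root, s = 2.0×10⁻³ mol/L.

2.0×10⁻³ M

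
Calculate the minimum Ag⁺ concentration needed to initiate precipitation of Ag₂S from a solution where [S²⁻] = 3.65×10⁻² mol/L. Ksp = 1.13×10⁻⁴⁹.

Precipitation begins when Q = Ksp.
Ag₂S(s) ⇌ 2 Ag⁺(aq) + S²⁻(aq)
Ksp = [Ag⁺]^2[S²⁻] = [Ag⁺]^2(3.65×10⁻²)
[Ag⁺]^2 = 1.13×10⁻⁴⁹ / (3.65×10⁻²) = 3.10×10⁻⁴⁸
[Ag⁺] = 1.76×10⁻²⁴ mol/L

1.76×10⁻²⁴ M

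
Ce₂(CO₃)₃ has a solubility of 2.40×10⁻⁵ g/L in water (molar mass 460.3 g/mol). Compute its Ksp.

s = (2.40×10⁻⁵ g L⁻¹)/(460.3 g mol⁻¹) = 5.2140×10⁻⁸ M
Ce₂(CO₃)₃(s) ⇌ 2 Ce³⁺(aq) + 3 CO₃²⁻(aq)
Call the molar solubility s, so that [Ce³⁺] = 2s and [CO₃²⁻] = 3s.
Ksp = [Ce³⁺]^2[CO₃²⁻]^3 = (2s)^2 · (3s)^3 = 108s^5
Ksp = 108 × (5.2140×10⁻⁸)^5 = 4.16×10⁻³⁵

Ksp = 4.16×10⁻³⁵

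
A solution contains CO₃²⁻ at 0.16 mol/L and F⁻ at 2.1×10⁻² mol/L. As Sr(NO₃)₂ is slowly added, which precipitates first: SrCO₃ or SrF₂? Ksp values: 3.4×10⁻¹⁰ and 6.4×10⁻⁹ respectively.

SrCO₃

The threshold for precipitation is Q = Ksp.
For SrCO₃: [Sr²⁺] = (Ksp/[CO₃²⁻]) = 2.1×10⁻⁹ mol/L
For SrF₂: [Sr²⁺] = (Ksp/[F⁻]^2) = 1.5×10⁻⁵ mol/L
Since SrCO₃ needs less Sr²⁺ to reach saturation, it precipitates first.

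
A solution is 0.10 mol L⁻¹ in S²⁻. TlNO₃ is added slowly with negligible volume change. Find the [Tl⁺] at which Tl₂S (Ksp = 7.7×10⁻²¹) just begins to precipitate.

Precipitation of each salt begins when its ion product equals Ksp.
Tl₂S(s) ⇌ 2 Tl⁺(aq) + S²⁻(aq)
Ksp = [Tl⁺]^2[S²⁻] = [Tl⁺]^2(0.10)
[Tl⁺]^2 = 7.7×10⁻²¹ / (0.10) = 7.7×10⁻²⁰
[Tl⁺] = 2.8×10⁻¹⁰ mol L⁻¹

2.8×10⁻¹⁰ M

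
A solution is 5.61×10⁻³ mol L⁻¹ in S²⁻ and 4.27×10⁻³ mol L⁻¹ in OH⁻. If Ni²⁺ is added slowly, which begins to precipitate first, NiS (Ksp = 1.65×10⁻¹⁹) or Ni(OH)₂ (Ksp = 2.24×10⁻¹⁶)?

Precipitation begins when Q = Ksp.
For NiS: [Ni²⁺] = (Ksp/[S²⁻]) = 2.94×10⁻¹⁷ mol L⁻¹
For Ni(OH)₂: [Ni²⁺] = (Ksp/[OH⁻]^2) = 1.23×10⁻¹¹ mol L⁻¹
Since NiS needs less Ni²⁺ to reach saturation, it precipitates first.

NiS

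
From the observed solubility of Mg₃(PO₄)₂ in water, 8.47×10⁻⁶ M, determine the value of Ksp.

Mg₃(PO₄)₂(s) ⇌ 3 Mg²⁺(aq) + 2 PO₄³⁻(aq)
With molar solubility s: [Mg²⁺] = 3s, [PO₄³⁻] = 2s.
Ksp = [Mg²⁺]^3[PO₄³⁻]^2 = (3s)^3 · (2s)^2 = 108s^5
Ksp = 108 × (8.47×10⁻⁶)^5 = 4.71×10⁻²⁴

Ksp = 4.71×10⁻²⁴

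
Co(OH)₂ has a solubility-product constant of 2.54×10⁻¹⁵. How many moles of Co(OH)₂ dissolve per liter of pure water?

8.60×10⁻⁶ M

Co(OH)₂(s) ⇌ Co²⁺(aq) + 2 OH⁻(aq)
With molar solubility s: [Co²⁺] = s, [OH⁻] = 2s.
Ksp = [Co²⁺][OH⁻]^2 = s · (2s)^2 = 4s^3
4s^3 = 2.54×10⁻¹⁵  ⇒  s^3 = 6.35×10⁻¹⁶
s = 8.60×10⁻⁶ mol/L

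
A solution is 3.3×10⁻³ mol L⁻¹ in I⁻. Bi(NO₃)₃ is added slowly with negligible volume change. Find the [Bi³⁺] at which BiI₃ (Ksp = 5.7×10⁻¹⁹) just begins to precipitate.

1.6×10⁻¹¹ M

Each salt precipitates once Q = Ksp for that salt.
BiI₃(s) ⇌ Bi³⁺(aq) + 3 I⁻(aq)
Ksp = [Bi³⁺][I⁻]^3 = [Bi³⁺](3.3×10⁻³)^3
[Bi³⁺] = 5.7×10⁻¹⁹ / (3.3×10⁻³)^3 = 1.6×10⁻¹¹
[Bi³⁺] = 1.6×10⁻¹¹ mol L⁻¹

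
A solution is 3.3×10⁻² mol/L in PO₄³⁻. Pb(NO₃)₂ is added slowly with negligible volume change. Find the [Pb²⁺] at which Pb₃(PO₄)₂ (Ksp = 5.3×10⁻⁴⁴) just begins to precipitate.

A salt starts to precipitate once the ion product Q reaches its Ksp.
Pb₃(PO₄)₂(s) ⇌ 3 Pb²⁺(aq) + 2 PO₄³⁻(aq)
Ksp = [Pb²⁺]^3[PO₄³⁻]^2 = [Pb²⁺]^3(3.3×10⁻²)^2
[Pb²⁺]^3 = 5.3×10⁻⁴⁴ / (3.3×10⁻²)^2 = 4.9×10⁻⁴¹
[Pb²⁺] = 3.7×10⁻¹⁴ mol/L

3.7×10⁻¹⁴ M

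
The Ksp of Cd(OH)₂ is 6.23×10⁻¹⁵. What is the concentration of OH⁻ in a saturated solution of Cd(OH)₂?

2.32×10⁻⁵ M

Cd(OH)₂(s) ⇌ Cd²⁺(aq) + 2 OH⁻(aq)
Let s be the molar solubility. Then [Cd²⁺] = s and [OH⁻] = 2s.
Ksp = [Cd²⁺][OH⁻]^2 = s · (2s)^2 = 4s^3 = 6.23×10⁻¹⁵
s = 1.16×10⁻⁵ mol L⁻¹
[OH⁻] = 2s = 2.32×10⁻⁵ mol L⁻¹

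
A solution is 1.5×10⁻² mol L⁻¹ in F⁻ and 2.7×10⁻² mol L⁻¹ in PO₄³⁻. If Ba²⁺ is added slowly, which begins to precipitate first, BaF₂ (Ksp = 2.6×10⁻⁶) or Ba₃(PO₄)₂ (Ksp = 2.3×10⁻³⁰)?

Ba₃(PO₄)₂

Precipitation of each salt begins when its ion product equals Ksp.
For BaF₂: [Ba²⁺] = (Ksp/[F⁻]^2) = 1.2×10⁻² mol L⁻¹
For Ba₃(PO₄)₂: [Ba²⁺] = (Ksp/[PO₄³⁻]^2)^(1/3) = 1.5×10⁻⁹ mol L⁻¹
Ba₃(PO₄)₂ requires the lower [Ba²⁺], so it precipitates first.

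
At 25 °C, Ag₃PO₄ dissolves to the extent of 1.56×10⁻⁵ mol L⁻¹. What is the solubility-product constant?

Ksp = 1.60×10⁻¹⁸

Ag₃PO₄(s) ⇌ 3 Ag⁺(aq) + PO₄³⁻(aq)
With molar solubility s: [Ag⁺] = 3s, [PO₄³⁻] = s.
Ksp = [Ag⁺]^3[PO₄³⁻] = (3s)^3 · s = 27s^4
Ksp = 27 × (1.56×10⁻⁵)^4 = 1.60×10⁻¹⁸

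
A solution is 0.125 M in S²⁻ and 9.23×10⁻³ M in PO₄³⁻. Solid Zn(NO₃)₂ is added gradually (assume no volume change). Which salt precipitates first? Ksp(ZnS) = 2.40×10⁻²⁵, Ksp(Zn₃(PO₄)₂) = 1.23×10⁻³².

ZnS

A salt starts to precipitate once the ion product Q reaches its Ksp.
For ZnS: [Zn²⁺] = (Ksp/[S²⁻]) = 1.92×10⁻²⁴ M
For Zn₃(PO₄)₂: [Zn²⁺] = (Ksp/[PO₄³⁻]^2)^(1/3) = 5.25×10⁻¹⁰ M
Since ZnS needs less Zn²⁺ to reach saturation, it precipitates first.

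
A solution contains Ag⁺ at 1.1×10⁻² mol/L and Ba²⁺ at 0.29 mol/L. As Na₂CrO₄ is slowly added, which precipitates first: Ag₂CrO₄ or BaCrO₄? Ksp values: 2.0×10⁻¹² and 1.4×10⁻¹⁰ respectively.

BaCrO₄

A salt starts to precipitate once the ion product Q reaches its Ksp.
For Ag₂CrO₄: [CrO₄²⁻] = (Ksp/[Ag⁺]^2) = 1.7×10⁻⁸ mol/L
For BaCrO₄: [CrO₄²⁻] = (Ksp/[Ba²⁺]) = 4.8×10⁻¹⁰ mol/L
Since BaCrO₄ needs less CrO₄²⁻ to reach saturation, it precipitates first.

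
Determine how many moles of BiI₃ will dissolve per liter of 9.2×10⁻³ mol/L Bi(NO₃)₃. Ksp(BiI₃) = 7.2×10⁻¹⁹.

1.4×10⁻⁶ M

BiI₃(s) ⇌ Bi³⁺(aq) + 3 I⁻(aq)
Let s be the solubility of BiI₃ here. The common ion gives [Bi³⁺] ≈ 9.2×10⁻³ mol/L, and [I⁻] = 3s.
Ksp = [Bi³⁺][I⁻]^3 = (9.2×10⁻³)(3s)^3
(3s)^3 = 7.2×10⁻¹⁹ / (9.2×10⁻³) = 7.8×10⁻¹⁷
s = 1.4×10⁻⁶ mol/L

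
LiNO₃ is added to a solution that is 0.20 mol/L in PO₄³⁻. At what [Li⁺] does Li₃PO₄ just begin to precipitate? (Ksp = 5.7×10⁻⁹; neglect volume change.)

3.1×10⁻³ M

Each salt precipitates once Q = Ksp for that salt.
Li₃PO₄(s) ⇌ 3 Li⁺(aq) + PO₄³⁻(aq)
Ksp = [Li⁺]^3[PO₄³⁻] = [Li⁺]^3(0.20)
[Li⁺]^3 = 5.7×10⁻⁹ / (0.20) = 2.9×10⁻⁸
[Li⁺] = 3.1×10⁻³ mol/L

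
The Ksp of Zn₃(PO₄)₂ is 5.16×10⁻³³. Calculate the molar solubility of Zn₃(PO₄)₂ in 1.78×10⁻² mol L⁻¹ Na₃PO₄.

Zn₃(PO₄)₂(s) ⇌ 3 Zn²⁺(aq) + 2 PO₄³⁻(aq)
PO₄³⁻ is already present at 1.78×10⁻² mol L⁻¹. If s mol/L of Zn₃(PO₄)₂ dissolves, [Zn²⁺] = 3s while [PO₄³⁻] ≈ 1.78×10⁻² mol L⁻¹.
Ksp = [Zn²⁺]^3[PO₄³⁻]^2 = (3s)^3(1.78×10⁻²)^2
(3s)^3 = 5.16×10⁻³³ / (1.78×10⁻²)^2 = 1.63×10⁻²⁹
s = 8.45×10⁻¹¹ mol L⁻¹

8.45×10⁻¹¹ M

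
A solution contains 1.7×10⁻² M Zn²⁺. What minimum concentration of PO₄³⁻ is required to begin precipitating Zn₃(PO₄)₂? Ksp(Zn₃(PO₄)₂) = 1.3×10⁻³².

5.1×10⁻¹⁴ M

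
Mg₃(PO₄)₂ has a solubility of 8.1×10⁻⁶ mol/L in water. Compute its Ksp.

Mg₃(PO₄)₂(s) ⇌ 3 Mg²⁺(aq) + 2 PO₄³⁻(aq)
For each mole of Mg₃(PO₄)₂ that dissolves per liter, [Mg²⁺] = 3s and [PO₄³⁻] = 2s; let s denote this solubility.
Ksp = [Mg²⁺]^3[PO₄³⁻]^2 = (3s)^3 · (2s)^2 = 108s^5
Ksp = 108 × (8.1×10⁻⁶)^5 = 3.8×10⁻²⁴

Ksp = 3.8×10⁻²⁴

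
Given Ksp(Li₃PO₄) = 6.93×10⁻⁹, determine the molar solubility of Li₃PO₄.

4.00×10⁻³ M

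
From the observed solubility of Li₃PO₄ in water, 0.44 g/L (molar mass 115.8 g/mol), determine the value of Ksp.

s = (0.44 g L⁻¹)/(115.8 g mol⁻¹) = 3.800×10⁻³ M
Li₃PO₄(s) ⇌ 3 Li⁺(aq) + PO₄³⁻(aq)
With molar solubility s: [Li⁺] = 3s, [PO₄³⁻] = s.
Ksp = [Li⁺]^3[PO₄³⁻] = (3s)^3 · s = 27s^4
Ksp = 27 × (3.800×10⁻³)^4 = 5.6×10⁻⁹

Ksp = 5.6×10⁻⁹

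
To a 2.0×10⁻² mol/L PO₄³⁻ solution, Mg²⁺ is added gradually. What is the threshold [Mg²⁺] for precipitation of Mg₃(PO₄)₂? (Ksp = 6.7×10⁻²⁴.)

2.6×10⁻⁷ M

Precipitation begins when Q = Ksp.
Mg₃(PO₄)₂(s) ⇌ 3 Mg²⁺(aq) + 2 PO₄³⁻(aq)
Ksp = [Mg²⁺]^3[PO₄³⁻]^2 = [Mg²⁺]^3(2.0×10⁻²)^2
[Mg²⁺]^3 = 6.7×10⁻²⁴ / (2.0×10⁻²)^2 = 1.7×10⁻²⁰
[Mg²⁺] = 2.6×10⁻⁷ mol/L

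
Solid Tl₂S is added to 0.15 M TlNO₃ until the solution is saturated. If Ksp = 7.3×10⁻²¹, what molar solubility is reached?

Tl₂S(s) ⇌ 2 Tl⁺(aq) + S²⁻(aq)
Tl⁺ is already present at 0.15 M. If s mol/L of Tl₂S dissolves, [S²⁻] = s while [Tl⁺] ≈ 0.15 M.
Ksp = [Tl⁺]^2[S²⁻] = (0.15)^2s
s = 7.3×10⁻²¹ / (0.15)^2 = 3.2×10⁻¹⁹
s = 3.2×10⁻¹⁹ M

3.2×10⁻¹⁹ M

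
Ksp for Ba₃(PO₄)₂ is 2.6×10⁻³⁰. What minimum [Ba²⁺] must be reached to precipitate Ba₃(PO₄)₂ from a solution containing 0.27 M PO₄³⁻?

3.3×10⁻¹⁰ M

Precipitation begins when Q = Ksp.
Ba₃(PO₄)₂(s) ⇌ 3 Ba²⁺(aq) + 2 PO₄³⁻(aq)
Ksp = [Ba²⁺]^3[PO₄³⁻]^2 = [Ba²⁺]^3(0.27)^2
[Ba²⁺]^3 = 2.6×10⁻³⁰ / (0.27)^2 = 3.6×10⁻²⁹
[Ba²⁺] = 3.3×10⁻¹⁰ M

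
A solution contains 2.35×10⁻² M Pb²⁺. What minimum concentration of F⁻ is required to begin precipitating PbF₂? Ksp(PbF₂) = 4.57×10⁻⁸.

1.39×10⁻³ M

Each salt precipitates once Q = Ksp for that salt.
PbF₂(s) ⇌ Pb²⁺(aq) + 2 F⁻(aq)
Ksp = [Pb²⁺][F⁻]^2 = [F⁻]^2(2.35×10⁻²)
[F⁻]^2 = 4.57×10⁻⁸ / (2.35×10⁻²) = 1.94×10⁻⁶
[F⁻] = 1.39×10⁻³ M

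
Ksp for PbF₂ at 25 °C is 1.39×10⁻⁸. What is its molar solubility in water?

1.51×10⁻³ M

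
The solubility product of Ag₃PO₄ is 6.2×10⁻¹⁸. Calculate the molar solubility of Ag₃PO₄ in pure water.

Ag₃PO₄(s) ⇌ 3 Ag⁺(aq) + PO₄³⁻(aq)
Let s be the molar solubility. Then [Ag⁺] = 3s and [PO₄³⁻] = s.
Ksp = [Ag⁺]^3[PO₄³⁻] = (3s)^3 · s = 27s^4
27s^4 = 6.2×10⁻¹⁸  ⇒  s^4 = 2.3×10⁻¹⁹
s = 2.2×10⁻⁵ mol L⁻¹

2.2×10⁻⁵ M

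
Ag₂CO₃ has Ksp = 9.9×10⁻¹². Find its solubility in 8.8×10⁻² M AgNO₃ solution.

1.3×10⁻⁹ M

Ag₂CO₃(s) ⇌ 2 Ag⁺(aq) + CO₃²⁻(aq)
Let s be the solubility of Ag₂CO₃ here. The common ion gives [Ag⁺] ≈ 8.8×10⁻² M, and [CO₃²⁻] = s.
Ksp = [Ag⁺]^2[CO₃²⁻] = (8.8×10⁻²)^2s
s = 9.9×10⁻¹² / (8.8×10⁻²)^2 = 1.3×10⁻⁹
s = 1.3×10⁻⁹ M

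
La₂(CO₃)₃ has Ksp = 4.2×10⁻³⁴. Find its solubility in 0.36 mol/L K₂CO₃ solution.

La₂(CO₃)₃(s) ⇌ 2 La³⁺(aq) + 3 CO₃²⁻(aq)
With CO₃²⁻ already at 0.36 mol/L and s small, take [CO₃²⁻] ≈ 0.36 mol/L and [La³⁺] = 2s.
Ksp = [La³⁺]^2[CO₃²⁻]^3 = (2s)^2(0.36)^3
(2s)^2 = 4.2×10⁻³⁴ / (0.36)^3 = 9.0×10⁻³³
s = 4.7×10⁻¹⁷ mol/L

4.7×10⁻¹⁷ M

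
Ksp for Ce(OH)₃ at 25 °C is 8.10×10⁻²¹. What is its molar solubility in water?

4.16×10⁻⁶ M

Ce(OH)₃(s) ⇌ Ce³⁺(aq) + 3 OH⁻(aq)
Let s be the molar solubility. Then [Ce³⁺] = s and [OH⁻] = 3s.
Ksp = [Ce³⁺][OH⁻]^3 = s · (3s)^3 = 27s^4
27s^4 = 8.10×10⁻²¹  ⇒  s^4 = 3.00×10⁻²²
Taking the 4th root, s = 4.16×10⁻⁶ mol L⁻¹.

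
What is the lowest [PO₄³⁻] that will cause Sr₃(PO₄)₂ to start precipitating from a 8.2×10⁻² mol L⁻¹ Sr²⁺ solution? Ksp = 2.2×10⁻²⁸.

Precipitation of each salt begins when its ion product equals Ksp.
Sr₃(PO₄)₂(s) ⇌ 3 Sr²⁺(aq) + 2 PO₄³⁻(aq)
Ksp = [Sr²⁺]^3[PO₄³⁻]^2 = [PO₄³⁻]^2(8.2×10⁻²)^3
[PO₄³⁻]^2 = 2.2×10⁻²⁸ / (8.2×10⁻²)^3 = 4.0×10⁻²⁵
[PO₄³⁻] = 6.3×10⁻¹³ mol L⁻¹

6.3×10⁻¹³ M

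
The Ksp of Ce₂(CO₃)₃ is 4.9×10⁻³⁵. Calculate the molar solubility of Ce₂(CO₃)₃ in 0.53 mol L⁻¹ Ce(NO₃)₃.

1.9×10⁻¹² M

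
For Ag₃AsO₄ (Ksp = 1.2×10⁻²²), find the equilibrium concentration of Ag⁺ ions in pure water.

Ag₃AsO₄(s) ⇌ 3 Ag⁺(aq) + AsO₄³⁻(aq)
Call the molar solubility s, so that [Ag⁺] = 3s and [AsO₄³⁻] = s.
Ksp = [Ag⁺]^3[AsO₄³⁻] = (3s)^3 · s = 27s^4 = 1.2×10⁻²²
s = 1.5×10⁻⁶ M
[Ag⁺] = 3s = 4.4×10⁻⁶ M

4.4×10⁻⁶ M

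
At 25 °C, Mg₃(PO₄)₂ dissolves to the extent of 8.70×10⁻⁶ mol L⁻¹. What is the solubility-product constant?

Ksp = 5.38×10⁻²⁴

Mg₃(PO₄)₂(s) ⇌ 3 Mg²⁺(aq) + 2 PO₄³⁻(aq)
Let s be the molar solubility. Then [Mg²⁺] = 3s and [PO₄³⁻] = 2s.
Ksp = [Mg²⁺]^3[PO₄³⁻]^2 = (3s)^3 · (2s)^2 = 108s^5
Ksp = 108 × (8.70×10⁻⁶)^5 = 5.38×10⁻²⁴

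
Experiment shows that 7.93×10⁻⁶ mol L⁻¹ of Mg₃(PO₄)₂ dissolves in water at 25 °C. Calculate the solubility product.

Ksp = 3.39×10⁻²⁴

Mg₃(PO₄)₂(s) ⇌ 3 Mg²⁺(aq) + 2 PO₄³⁻(aq)
With molar solubility s: [Mg²⁺] = 3s, [PO₄³⁻] = 2s.
Ksp = [Mg²⁺]^3[PO₄³⁻]^2 = (3s)^3 · (2s)^2 = 108s^5
Ksp = 108 × (7.93×10⁻⁶)^5 = 3.39×10⁻²⁴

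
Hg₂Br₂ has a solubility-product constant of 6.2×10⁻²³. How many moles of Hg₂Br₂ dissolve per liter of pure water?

Hg₂Br₂(s) ⇌ Hg₂²⁺(aq) + 2 Br⁻(aq)
If s mol/L of Hg₂Br₂ dissolves, [Hg₂²⁺] = s and [Br⁻] = 2s.
Ksp = [Hg₂²⁺][Br⁻]^2 = s · (2s)^2 = 4s^3
4s^3 = 6.2×10⁻²³  ⇒  s^3 = 1.6×10⁻²³
s = (1.6×10⁻²³)^(1/3) = 2.5×10⁻⁸ M

2.5×10⁻⁸ M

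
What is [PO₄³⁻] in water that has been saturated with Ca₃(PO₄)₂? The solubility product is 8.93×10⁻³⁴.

1.93×10⁻⁷ M

Ca₃(PO₄)₂(s) ⇌ 3 Ca²⁺(aq) + 2 PO₄³⁻(aq)
Call the molar solubility s, so that [Ca²⁺] = 3s and [PO₄³⁻] = 2s.
Ksp = [Ca²⁺]^3[PO₄³⁻]^2 = (3s)^3 · (2s)^2 = 108s^5 = 8.93×10⁻³⁴
s = 9.63×10⁻⁸ M
[PO₄³⁻] = 2s = 1.93×10⁻⁷ M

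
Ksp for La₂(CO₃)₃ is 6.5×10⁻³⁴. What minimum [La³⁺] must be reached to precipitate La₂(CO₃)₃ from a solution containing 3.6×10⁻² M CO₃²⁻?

The threshold for precipitation is Q = Ksp.
La₂(CO₃)₃(s) ⇌ 2 La³⁺(aq) + 3 CO₃²⁻(aq)
Ksp = [La³⁺]^2[CO₃²⁻]^3 = [La³⁺]^2(3.6×10⁻²)^3
[La³⁺]^2 = 6.5×10⁻³⁴ / (3.6×10⁻²)^3 = 1.4×10⁻²⁹
[La³⁺] = 3.7×10⁻¹⁵ M

3.7×10⁻¹⁵ M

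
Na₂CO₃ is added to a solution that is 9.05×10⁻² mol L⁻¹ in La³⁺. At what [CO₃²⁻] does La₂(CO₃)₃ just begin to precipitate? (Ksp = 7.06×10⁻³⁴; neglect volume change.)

4.42×10⁻¹¹ M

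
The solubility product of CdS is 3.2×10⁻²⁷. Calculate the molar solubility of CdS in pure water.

CdS(s) ⇌ Cd²⁺(aq) + S²⁻(aq)
For each mole of CdS that dissolves per liter, [Cd²⁺] = s and [S²⁻] = s; let s denote this solubility.
Ksp = [Cd²⁺][S²⁻] = s · s = s^2
s^2 = 3.2×10⁻²⁷
Taking the 2nd root, s = 5.7×10⁻¹⁴ mol L⁻¹.

5.7×10⁻¹⁴ M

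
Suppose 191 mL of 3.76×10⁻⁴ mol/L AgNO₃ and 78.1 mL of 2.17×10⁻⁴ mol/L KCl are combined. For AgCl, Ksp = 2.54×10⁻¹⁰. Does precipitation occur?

The combined volume is 269.1 mL.
[Ag⁺] = (3.76×10⁻⁴)(191)/269.1 = 2.67×10⁻⁴ mol/L
[Cl⁻] = (2.17×10⁻⁴)(78.1)/269.1 = 6.30×10⁻⁵ mol/L
Q = [Ag⁺][Cl⁻] = 1.68×10⁻⁸
Because Q > Ksp (1.68×10⁻⁸ vs 2.54×10⁻¹⁰), a precipitate of AgCl forms.

Yes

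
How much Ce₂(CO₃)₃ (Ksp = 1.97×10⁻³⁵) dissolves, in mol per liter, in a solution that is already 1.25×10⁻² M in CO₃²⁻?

1.59×10⁻¹⁵ M

Ce₂(CO₃)₃(s) ⇌ 2 Ce³⁺(aq) + 3 CO₃²⁻(aq)
Let s be the solubility of Ce₂(CO₃)₃ here. The common ion gives [CO₃²⁻] ≈ 1.25×10⁻² M, and [Ce³⁺] = 2s.
Ksp = [Ce³⁺]^2[CO₃²⁻]^3 = (2s)^2(1.25×10⁻²)^3
(2s)^2 = 1.97×10⁻³⁵ / (1.25×10⁻²)^3 = 1.01×10⁻²⁹
s = 1.59×10⁻¹⁵ M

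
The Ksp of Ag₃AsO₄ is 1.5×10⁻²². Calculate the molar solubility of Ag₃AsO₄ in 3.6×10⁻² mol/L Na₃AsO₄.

5.4×10⁻⁸ M

Ag₃AsO₄(s) ⇌ 3 Ag⁺(aq) + AsO₄³⁻(aq)
AsO₄³⁻ is already present at 3.6×10⁻² mol/L. If s mol/L of Ag₃AsO₄ dissolves, [Ag⁺] = 3s while [AsO₄³⁻] ≈ 3.6×10⁻² mol/L.
Ksp = [Ag⁺]^3[AsO₄³⁻] = (3s)^3(3.6×10⁻²)
(3s)^3 = 1.5×10⁻²² / (3.6×10⁻²) = 4.2×10⁻²¹
s = 5.4×10⁻⁸ mol/L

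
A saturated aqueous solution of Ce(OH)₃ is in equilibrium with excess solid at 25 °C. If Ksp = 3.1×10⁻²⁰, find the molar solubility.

Ce(OH)₃(s) ⇌ Ce³⁺(aq) + 3 OH⁻(aq)
For each mole of Ce(OH)₃ that dissolves per liter, [Ce³⁺] = s and [OH⁻] = 3s; let s denote this solubility.
Ksp = [Ce³⁺][OH⁻]^3 = s · (3s)^3 = 27s^4
27s^4 = 3.1×10⁻²⁰  ⇒  s^4 = 1.1×10⁻²¹
s = 5.8×10⁻⁶ mol L⁻¹

5.8×10⁻⁶ M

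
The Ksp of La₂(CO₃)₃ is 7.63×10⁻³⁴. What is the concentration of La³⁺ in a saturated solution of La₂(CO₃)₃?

La₂(CO₃)₃(s) ⇌ 2 La³⁺(aq) + 3 CO₃²⁻(aq)
Let s be the molar solubility. Then [La³⁺] = 2s and [CO₃²⁻] = 3s.
Ksp = [La³⁺]^2[CO₃²⁻]^3 = (2s)^2 · (3s)^3 = 108s^5 = 7.63×10⁻³⁴
s = 9.33×10⁻⁸ mol/L
[La³⁺] = 2s = 1.87×10⁻⁷ mol/L

1.87×10⁻⁷ M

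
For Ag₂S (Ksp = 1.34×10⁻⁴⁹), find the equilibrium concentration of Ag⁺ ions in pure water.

Ag₂S(s) ⇌ 2 Ag⁺(aq) + S²⁻(aq)
With molar solubility s: [Ag⁺] = 2s, [S²⁻] = s.
Ksp = [Ag⁺]^2[S²⁻] = (2s)^2 · s = 4s^3 = 1.34×10⁻⁴⁹
s = 3.22×10⁻¹⁷ mol L⁻¹
[Ag⁺] = 2s = 6.45×10⁻¹⁷ mol L⁻¹

6.45×10⁻¹⁷ M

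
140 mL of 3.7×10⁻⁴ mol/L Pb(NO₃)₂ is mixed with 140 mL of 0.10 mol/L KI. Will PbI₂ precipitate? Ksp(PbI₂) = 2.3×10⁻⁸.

Yes

After mixing, V = 140 mL + 140 mL = 280 mL.
[Pb²⁺] = (3.7×10⁻⁴)(140)/280 = 1.9×10⁻⁴ mol/L
[I⁻] = (0.10)(140)/280 = 5.0×10⁻² mol/L
Q = [Pb²⁺][I⁻]^2 = 4.6×10⁻⁷
Because Q > Ksp (4.6×10⁻⁷ vs 2.3×10⁻⁸), a precipitate of PbI₂ forms.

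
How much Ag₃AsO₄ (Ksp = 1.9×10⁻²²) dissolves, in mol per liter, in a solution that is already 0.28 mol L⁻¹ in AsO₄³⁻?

Ag₃AsO₄(s) ⇌ 3 Ag⁺(aq) + AsO₄³⁻(aq)
With AsO₄³⁻ already at 0.28 mol L⁻¹ and s small, take [AsO₄³⁻] ≈ 0.28 mol L⁻¹ and [Ag⁺] = 3s.
Ksp = [Ag⁺]^3[AsO₄³⁻] = (3s)^3(0.28)
(3s)^3 = 1.9×10⁻²² / (0.28) = 6.8×10⁻²²
s = 2.9×10⁻⁸ mol L⁻¹

2.9×10⁻⁸ M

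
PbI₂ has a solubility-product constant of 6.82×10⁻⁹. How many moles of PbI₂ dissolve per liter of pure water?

1.19×10⁻³ M

PbI₂(s) ⇌ Pb²⁺(aq) + 2 I⁻(aq)
For each mole of PbI₂ that dissolves per liter, [Pb²⁺] = s and [I⁻] = 2s; let s denote this solubility.
Ksp = [Pb²⁺][I⁻]^2 = s · (2s)^2 = 4s^3
4s^3 = 6.82×10⁻⁹  ⇒  s^3 = 1.71×10⁻⁹
s = (1.71×10⁻⁹)^(1/3) = 1.19×10⁻³ M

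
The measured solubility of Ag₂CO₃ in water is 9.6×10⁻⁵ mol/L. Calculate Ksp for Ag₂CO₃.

Ksp = 3.5×10⁻¹²

Ag₂CO₃(s) ⇌ 2 Ag⁺(aq) + CO₃²⁻(aq)
For each mole of Ag₂CO₃ that dissolves per liter, [Ag⁺] = 2s and [CO₃²⁻] = s; let s denote this solubility.
Ksp = [Ag⁺]^2[CO₃²⁻] = (2s)^2 · s = 4s^3
Ksp = 4 × (9.6×10⁻⁵)^3 = 3.5×10⁻¹²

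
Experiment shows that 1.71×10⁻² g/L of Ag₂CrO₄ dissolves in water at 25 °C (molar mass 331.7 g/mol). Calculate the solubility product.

s = (1.71×10⁻² g L⁻¹)/(331.7 g mol⁻¹) = 5.1553×10⁻⁵ M
Ag₂CrO₄(s) ⇌ 2 Ag⁺(aq) + CrO₄²⁻(aq)
Call the molar solubility s, so that [Ag⁺] = 2s and [CrO₄²⁻] = s.
Ksp = [Ag⁺]^2[CrO₄²⁻] = (2s)^2 · s = 4s^3
Ksp = 4 × (5.1553×10⁻⁵)^3 = 5.48×10⁻¹³

Ksp = 5.48×10⁻¹³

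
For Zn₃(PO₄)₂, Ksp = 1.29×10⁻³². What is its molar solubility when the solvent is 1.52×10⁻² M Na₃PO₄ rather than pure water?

1.27×10⁻¹⁰ M

Zn₃(PO₄)₂(s) ⇌ 3 Zn²⁺(aq) + 2 PO₄³⁻(aq)
The solution already contains PO₄³⁻ at 1.52×10⁻² M. Let s be the molar solubility of Zn₃(PO₄)₂.
[PO₄³⁻] ≈ 1.52×10⁻² M (common ion dominates); [Zn²⁺] = 3s.
Ksp = [Zn²⁺]^3[PO₄³⁻]^2 = (3s)^3(1.52×10⁻²)^2
(3s)^3 = 1.29×10⁻³² / (1.52×10⁻²)^2 = 5.58×10⁻²⁹
s = 1.27×10⁻¹⁰ M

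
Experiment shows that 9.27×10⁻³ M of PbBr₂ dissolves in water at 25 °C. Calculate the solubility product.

PbBr₂(s) ⇌ Pb²⁺(aq) + 2 Br⁻(aq)
With molar solubility s: [Pb²⁺] = s, [Br⁻] = 2s.
Ksp = [Pb²⁺][Br⁻]^2 = s · (2s)^2 = 4s^3
Ksp = 4 × (9.27×10⁻³)^3 = 3.19×10⁻⁶

Ksp = 3.19×10⁻⁶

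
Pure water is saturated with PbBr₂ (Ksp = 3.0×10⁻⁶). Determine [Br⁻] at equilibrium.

1.8×10⁻² M

PbBr₂(s) ⇌ Pb²⁺(aq) + 2 Br⁻(aq)
With molar solubility s: [Pb²⁺] = s, [Br⁻] = 2s.
Ksp = [Pb²⁺][Br⁻]^2 = s · (2s)^2 = 4s^3 = 3.0×10⁻⁶
s = 9.1×10⁻³ mol L⁻¹
[Br⁻] = 2s = 1.8×10⁻² mol L⁻¹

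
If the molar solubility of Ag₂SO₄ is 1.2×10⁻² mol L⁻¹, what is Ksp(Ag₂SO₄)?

Ag₂SO₄(s) ⇌ 2 Ag⁺(aq) + SO₄²⁻(aq)
For each mole of Ag₂SO₄ that dissolves per liter, [Ag⁺] = 2s and [SO₄²⁻] = s; let s denote this solubility.
Ksp = [Ag⁺]^2[SO₄²⁻] = (2s)^2 · s = 4s^3
Ksp = 4 × (1.2×10⁻²)^3 = 6.9×10⁻⁶

Ksp = 6.9×10⁻⁶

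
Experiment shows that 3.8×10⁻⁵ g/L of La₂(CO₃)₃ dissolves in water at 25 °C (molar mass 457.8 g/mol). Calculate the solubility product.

Molar solubility s = (3.8×10⁻⁵ g/L) / (457.8 g/mol) = 8.301×10⁻⁸ mol/L
La₂(CO₃)₃(s) ⇌ 2 La³⁺(aq) + 3 CO₃²⁻(aq)
Call the molar solubility s, so that [La³⁺] = 2s and [CO₃²⁻] = 3s.
Ksp = [La³⁺]^2[CO₃²⁻]^3 = (2s)^2 · (3s)^3 = 108s^5
Ksp = 108 × (8.301×10⁻⁸)^5 = 4.3×10⁻³⁴

Ksp = 4.3×10⁻³⁴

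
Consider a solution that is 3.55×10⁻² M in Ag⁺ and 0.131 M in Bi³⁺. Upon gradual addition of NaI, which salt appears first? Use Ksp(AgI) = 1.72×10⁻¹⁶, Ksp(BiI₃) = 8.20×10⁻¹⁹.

The threshold for precipitation is Q = Ksp.
For AgI: [I⁻] = (Ksp/[Ag⁺]) = 4.85×10⁻¹⁵ M
For BiI₃: [I⁻] = (Ksp/[Bi³⁺])^(1/3) = 1.84×10⁻⁶ M
The smaller threshold [I⁻] is reached first, so AgI precipitates first.

AgI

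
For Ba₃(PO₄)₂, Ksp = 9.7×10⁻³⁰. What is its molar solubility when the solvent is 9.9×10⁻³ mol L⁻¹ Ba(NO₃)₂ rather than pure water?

Ba₃(PO₄)₂(s) ⇌ 3 Ba²⁺(aq) + 2 PO₄³⁻(aq)
With Ba²⁺ already at 9.9×10⁻³ mol L⁻¹ and s small, take [Ba²⁺] ≈ 9.9×10⁻³ mol L⁻¹ and [PO₄³⁻] = 2s.
Ksp = [Ba²⁺]^3[PO₄³⁻]^2 = (9.9×10⁻³)^3(2s)^2
(2s)^2 = 9.7×10⁻³⁰ / (9.9×10⁻³)^3 = 1.0×10⁻²³
s = 1.6×10⁻¹² mol L⁻¹

1.6×10⁻¹² M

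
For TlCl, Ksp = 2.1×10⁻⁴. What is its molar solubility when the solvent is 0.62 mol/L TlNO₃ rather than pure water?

3.4×10⁻⁴ M

TlCl(s) ⇌ Tl⁺(aq) + Cl⁻(aq)
Let s be the solubility of TlCl here. The common ion gives [Tl⁺] ≈ 0.62 mol/L, and [Cl⁻] = s.
Ksp = [Tl⁺][Cl⁻] = (0.62)s
s = 2.1×10⁻⁴ / (0.62) = 3.4×10⁻⁴
s = 3.4×10⁻⁴ mol/L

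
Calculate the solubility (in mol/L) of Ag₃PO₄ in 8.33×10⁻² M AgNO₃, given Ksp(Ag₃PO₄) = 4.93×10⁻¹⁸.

Ag₃PO₄(s) ⇌ 3 Ag⁺(aq) + PO₄³⁻(aq)
The solution already contains Ag⁺ at 8.33×10⁻² M. Let s be the molar solubility of Ag₃PO₄.
[Ag⁺] ≈ 8.33×10⁻² M (common ion dominates); [PO₄³⁻] = s.
Ksp = [Ag⁺]^3[PO₄³⁻] = (8.33×10⁻²)^3s
s = 4.93×10⁻¹⁸ / (8.33×10⁻²)^3 = 8.53×10⁻¹⁵
s = 8.53×10⁻¹⁵ M

8.53×10⁻¹⁵ M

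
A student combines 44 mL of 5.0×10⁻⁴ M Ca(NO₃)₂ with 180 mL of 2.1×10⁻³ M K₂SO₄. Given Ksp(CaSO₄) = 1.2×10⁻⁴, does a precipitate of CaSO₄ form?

Total volume after mixing = 44 + 180 = 224 mL.
[Ca²⁺] = (5.0×10⁻⁴)(44)/224 = 9.8×10⁻⁵ M
[SO₄²⁻] = (2.1×10⁻³)(180)/224 = 1.7×10⁻³ M
Q = [Ca²⁺][SO₄²⁻] = 1.7×10⁻⁷
Q < Ksp (1.7×10⁻⁷ vs 1.2×10⁻⁴); the solution remains unsaturated and no precipitate forms.

No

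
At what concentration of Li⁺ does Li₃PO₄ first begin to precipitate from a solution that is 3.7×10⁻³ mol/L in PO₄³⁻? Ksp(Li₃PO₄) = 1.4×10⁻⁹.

Each salt precipitates once Q = Ksp for that salt.
Li₃PO₄(s) ⇌ 3 Li⁺(aq) + PO₄³⁻(aq)
Ksp = [Li⁺]^3[PO₄³⁻] = [Li⁺]^3(3.7×10⁻³)
[Li⁺]^3 = 1.4×10⁻⁹ / (3.7×10⁻³) = 3.8×10⁻⁷
[Li⁺] = 7.2×10⁻³ mol/L

7.2×10⁻³ M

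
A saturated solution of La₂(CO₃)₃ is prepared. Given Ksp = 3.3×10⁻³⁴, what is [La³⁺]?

1.6×10⁻⁷ M

La₂(CO₃)₃(s) ⇌ 2 La³⁺(aq) + 3 CO₃²⁻(aq)
For each mole of La₂(CO₃)₃ that dissolves per liter, [La³⁺] = 2s and [CO₃²⁻] = 3s; let s denote this solubility.
Ksp = [La³⁺]^2[CO₃²⁻]^3 = (2s)^2 · (3s)^3 = 108s^5 = 3.3×10⁻³⁴
s = 7.9×10⁻⁸ mol L⁻¹
[La³⁺] = 2s = 1.6×10⁻⁷ mol L⁻¹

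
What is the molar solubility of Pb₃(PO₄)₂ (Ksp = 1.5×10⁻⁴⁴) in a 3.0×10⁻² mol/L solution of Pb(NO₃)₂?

1.2×10⁻²⁰ M

Pb₃(PO₄)₂(s) ⇌ 3 Pb²⁺(aq) + 2 PO₄³⁻(aq)
Let s be the solubility of Pb₃(PO₄)₂ here. The common ion gives [Pb²⁺] ≈ 3.0×10⁻² mol/L, and [PO₄³⁻] = 2s.
Ksp = [Pb²⁺]^3[PO₄³⁻]^2 = (3.0×10⁻²)^3(2s)^2
(2s)^2 = 1.5×10⁻⁴⁴ / (3.0×10⁻²)^3 = 5.6×10⁻⁴⁰
s = 1.2×10⁻²⁰ mol/L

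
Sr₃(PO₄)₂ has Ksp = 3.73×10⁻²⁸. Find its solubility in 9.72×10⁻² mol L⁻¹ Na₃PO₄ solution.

Sr₃(PO₄)₂(s) ⇌ 3 Sr²⁺(aq) + 2 PO₄³⁻(aq)
With PO₄³⁻ already at 9.72×10⁻² mol L⁻¹ and s small, take [PO₄³⁻] ≈ 9.72×10⁻² mol L⁻¹ and [Sr²⁺] = 3s.
Ksp = [Sr²⁺]^3[PO₄³⁻]^2 = (3s)^3(9.72×10⁻²)^2
(3s)^3 = 3.73×10⁻²⁸ / (9.72×10⁻²)^2 = 3.95×10⁻²⁶
s = 1.14×10⁻⁹ mol L⁻¹

1.14×10⁻⁹ M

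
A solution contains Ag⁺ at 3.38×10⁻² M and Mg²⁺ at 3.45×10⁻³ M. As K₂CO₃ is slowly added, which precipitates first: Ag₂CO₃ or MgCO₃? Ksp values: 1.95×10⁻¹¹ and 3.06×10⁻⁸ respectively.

The threshold for precipitation is Q = Ksp.
For Ag₂CO₃: [CO₃²⁻] = (Ksp/[Ag⁺]^2) = 1.71×10⁻⁸ M
For MgCO₃: [CO₃²⁻] = (Ksp/[Mg²⁺]) = 8.87×10⁻⁶ M
Ag₂CO₃ requires the lower [CO₃²⁻], so it precipitates first.

Ag₂CO₃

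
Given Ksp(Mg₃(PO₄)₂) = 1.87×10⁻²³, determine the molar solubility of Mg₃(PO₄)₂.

Mg₃(PO₄)₂(s) ⇌ 3 Mg²⁺(aq) + 2 PO₄³⁻(aq)
With molar solubility s: [Mg²⁺] = 3s, [PO₄³⁻] = 2s.
Ksp = [Mg²⁺]^3[PO₄³⁻]^2 = (3s)^3 · (2s)^2 = 108s^5
108s^5 = 1.87×10⁻²³  ⇒  s^5 = 1.73×10⁻²⁵
s = (1.73×10⁻²⁵)^(1/5) = 1.12×10⁻⁵ M

1.12×10⁻⁵ M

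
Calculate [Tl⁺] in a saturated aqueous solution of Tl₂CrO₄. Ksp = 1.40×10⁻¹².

1.41×10⁻⁴ M

Tl₂CrO₄(s) ⇌ 2 Tl⁺(aq) + CrO₄²⁻(aq)
If s mol/L of Tl₂CrO₄ dissolves, [Tl⁺] = 2s and [CrO₄²⁻] = s.
Ksp = [Tl⁺]^2[CrO₄²⁻] = (2s)^2 · s = 4s^3 = 1.40×10⁻¹²
s = 7.05×10⁻⁵ mol/L
[Tl⁺] = 2s = 1.41×10⁻⁴ mol/L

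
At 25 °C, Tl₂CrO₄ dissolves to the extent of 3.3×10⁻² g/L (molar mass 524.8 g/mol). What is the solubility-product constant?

Convert to molarity: s = 3.3×10⁻² / 524.8 = 6.288×10⁻⁵ mol/L
Tl₂CrO₄(s) ⇌ 2 Tl⁺(aq) + CrO₄²⁻(aq)
Let s be the molar solubility. Then [Tl⁺] = 2s and [CrO₄²⁻] = s.
Ksp = [Tl⁺]^2[CrO₄²⁻] = (2s)^2 · s = 4s^3
Ksp = 4 × (6.288×10⁻⁵)^3 = 9.9×10⁻¹³

Ksp = 9.9×10⁻¹³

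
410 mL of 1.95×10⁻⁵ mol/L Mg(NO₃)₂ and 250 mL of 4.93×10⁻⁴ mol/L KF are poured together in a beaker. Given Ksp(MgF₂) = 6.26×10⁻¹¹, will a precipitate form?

No

After mixing, V = 410 mL + 250 mL = 660 mL.
[Mg²⁺] = (1.95×10⁻⁵)(410)/660 = 1.21×10⁻⁵ mol/L
[F⁻] = (4.93×10⁻⁴)(250)/660 = 1.87×10⁻⁴ mol/L
Q = [Mg²⁺][F⁻]^2 = 4.22×10⁻¹³
Q < Ksp (4.22×10⁻¹³ vs 6.26×10⁻¹¹); the solution remains unsaturated and no precipitate forms.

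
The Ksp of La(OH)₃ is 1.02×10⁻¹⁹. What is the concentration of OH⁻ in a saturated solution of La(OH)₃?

2.35×10⁻⁵ M

La(OH)₃(s) ⇌ La³⁺(aq) + 3 OH⁻(aq)
Call the molar solubility s, so that [La³⁺] = s and [OH⁻] = 3s.
Ksp = [La³⁺][OH⁻]^3 = s · (3s)^3 = 27s^4 = 1.02×10⁻¹⁹
s = 7.84×10⁻⁶ mol L⁻¹
[OH⁻] = 3s = 2.35×10⁻⁵ mol L⁻¹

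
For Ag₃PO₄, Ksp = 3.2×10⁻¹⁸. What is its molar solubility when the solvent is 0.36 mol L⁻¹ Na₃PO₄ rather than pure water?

6.9×10⁻⁷ M

Ag₃PO₄(s) ⇌ 3 Ag⁺(aq) + PO₄³⁻(aq)
The solution already contains PO₄³⁻ at 0.36 mol L⁻¹. Let s be the molar solubility of Ag₃PO₄.
[PO₄³⁻] ≈ 0.36 mol L⁻¹ (common ion dominates); [Ag⁺] = 3s.
Ksp = [Ag⁺]^3[PO₄³⁻] = (3s)^3(0.36)
(3s)^3 = 3.2×10⁻¹⁸ / (0.36) = 8.9×10⁻¹⁸
s = 6.9×10⁻⁷ mol L⁻¹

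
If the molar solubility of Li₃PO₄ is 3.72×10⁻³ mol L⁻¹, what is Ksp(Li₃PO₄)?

Ksp = 5.17×10⁻⁹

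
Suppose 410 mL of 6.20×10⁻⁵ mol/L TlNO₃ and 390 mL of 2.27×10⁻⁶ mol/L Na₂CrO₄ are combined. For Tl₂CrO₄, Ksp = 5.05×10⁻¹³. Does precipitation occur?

The combined volume is 800 mL.
[Tl⁺] = (6.20×10⁻⁵)(410)/800 = 3.18×10⁻⁵ mol/L
[CrO₄²⁻] = (2.27×10⁻⁶)(390)/800 = 1.11×10⁻⁶ mol/L
Q = [Tl⁺]^2[CrO₄²⁻] = 1.12×10⁻¹⁵
Q = 1.12×10⁻¹⁵ < Ksp = 5.05×10⁻¹³, so the solution is unsaturated and no precipitate forms.

No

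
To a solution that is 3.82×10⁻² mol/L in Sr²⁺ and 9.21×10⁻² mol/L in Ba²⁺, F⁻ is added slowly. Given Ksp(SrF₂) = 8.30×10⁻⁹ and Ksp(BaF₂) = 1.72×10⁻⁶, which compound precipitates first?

SrF₂

Precipitation of each salt begins when its ion product equals Ksp.
For SrF₂: [F⁻] = (Ksp/[Sr²⁺])^(1/2) = 4.66×10⁻⁴ mol/L
For BaF₂: [F⁻] = (Ksp/[Ba²⁺])^(1/2) = 4.32×10⁻³ mol/L
The smaller threshold [F⁻] is reached first, so SrF₂ precipitates first.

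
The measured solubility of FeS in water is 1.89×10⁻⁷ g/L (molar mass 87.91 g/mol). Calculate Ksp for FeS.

s = (1.89×10⁻⁷ g L⁻¹)/(87.91 g mol⁻¹) = 2.1499×10⁻⁹ M
FeS(s) ⇌ Fe²⁺(aq) + S²⁻(aq)
For each mole of FeS that dissolves per liter, [Fe²⁺] = s and [S²⁻] = s; let s denote this solubility.
Ksp = [Fe²⁺][S²⁻] = s · s = s^2
Ksp = (2.1499×10⁻⁹)^2 = 4.62×10⁻¹⁸

Ksp = 4.62×10⁻¹⁸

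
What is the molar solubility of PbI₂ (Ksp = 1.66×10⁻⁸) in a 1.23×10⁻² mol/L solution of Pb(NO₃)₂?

5.81×10⁻⁴ M

PbI₂(s) ⇌ Pb²⁺(aq) + 2 I⁻(aq)
With Pb²⁺ already at 1.23×10⁻² mol/L and s small, take [Pb²⁺] ≈ 1.23×10⁻² mol/L and [I⁻] = 2s.
Ksp = [Pb²⁺][I⁻]^2 = (1.23×10⁻²)(2s)^2
(2s)^2 = 1.66×10⁻⁸ / (1.23×10⁻²) = 1.35×10⁻⁶
s = 5.81×10⁻⁴ mol/L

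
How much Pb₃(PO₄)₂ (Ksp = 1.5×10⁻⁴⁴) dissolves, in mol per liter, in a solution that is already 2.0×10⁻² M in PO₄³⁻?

1.1×10⁻¹⁴ M

Pb₃(PO₄)₂(s) ⇌ 3 Pb²⁺(aq) + 2 PO₄³⁻(aq)
Let s be the solubility of Pb₃(PO₄)₂ here. The common ion gives [PO₄³⁻] ≈ 2.0×10⁻² M, and [Pb²⁺] = 3s.
Ksp = [Pb²⁺]^3[PO₄³⁻]^2 = (3s)^3(2.0×10⁻²)^2
(3s)^3 = 1.5×10⁻⁴⁴ / (2.0×10⁻²)^2 = 3.8×10⁻⁴¹
s = 1.1×10⁻¹⁴ M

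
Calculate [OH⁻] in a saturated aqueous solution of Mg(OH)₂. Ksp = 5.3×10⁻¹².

2.2×10⁻⁴ M

Mg(OH)₂(s) ⇌ Mg²⁺(aq) + 2 OH⁻(aq)
For each mole of Mg(OH)₂ that dissolves per liter, [Mg²⁺] = s and [OH⁻] = 2s; let s denote this solubility.
Ksp = [Mg²⁺][OH⁻]^2 = s · (2s)^2 = 4s^3 = 5.3×10⁻¹²
s = 1.1×10⁻⁴ mol/L
[OH⁻] = 2s = 2.2×10⁻⁴ mol/L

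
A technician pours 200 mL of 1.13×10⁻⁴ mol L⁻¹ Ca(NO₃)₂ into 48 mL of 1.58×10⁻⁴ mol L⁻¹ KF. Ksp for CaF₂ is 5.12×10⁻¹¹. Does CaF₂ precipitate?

The combined volume is 248 mL.
[Ca²⁺] = (1.13×10⁻⁴)(200)/248 = 9.11×10⁻⁵ mol L⁻¹
[F⁻] = (1.58×10⁻⁴)(48)/248 = 3.06×10⁻⁵ mol L⁻¹
Q = [Ca²⁺][F⁻]^2 = 8.52×10⁻¹⁴
Q < Ksp (8.52×10⁻¹⁴ vs 5.12×10⁻¹¹); the solution remains unsaturated and no precipitate forms.

No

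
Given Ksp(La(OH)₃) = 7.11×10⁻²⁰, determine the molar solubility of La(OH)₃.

La(OH)₃(s) ⇌ La³⁺(aq) + 3 OH⁻(aq)
For each mole of La(OH)₃ that dissolves per liter, [La³⁺] = s and [OH⁻] = 3s; let s denote this solubility.
Ksp = [La³⁺][OH⁻]^3 = s · (3s)^3 = 27s^4
27s^4 = 7.11×10⁻²⁰  ⇒  s^4 = 2.63×10⁻²¹
s = (2.63×10⁻²¹)^(1/4) = 7.16×10⁻⁶ mol/L

7.16×10⁻⁶ M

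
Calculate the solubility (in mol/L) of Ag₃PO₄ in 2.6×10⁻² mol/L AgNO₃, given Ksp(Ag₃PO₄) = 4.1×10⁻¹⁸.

Ag₃PO₄(s) ⇌ 3 Ag⁺(aq) + PO₄³⁻(aq)
Ag⁺ is already present at 2.6×10⁻² mol/L. If s mol/L of Ag₃PO₄ dissolves, [PO₄³⁻] = s while [Ag⁺] ≈ 2.6×10⁻² mol/L.
Ksp = [Ag⁺]^3[PO₄³⁻] = (2.6×10⁻²)^3s
s = 4.1×10⁻¹⁸ / (2.6×10⁻²)^3 = 2.3×10⁻¹³
s = 2.3×10⁻¹³ mol/L

2.3×10⁻¹³ M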